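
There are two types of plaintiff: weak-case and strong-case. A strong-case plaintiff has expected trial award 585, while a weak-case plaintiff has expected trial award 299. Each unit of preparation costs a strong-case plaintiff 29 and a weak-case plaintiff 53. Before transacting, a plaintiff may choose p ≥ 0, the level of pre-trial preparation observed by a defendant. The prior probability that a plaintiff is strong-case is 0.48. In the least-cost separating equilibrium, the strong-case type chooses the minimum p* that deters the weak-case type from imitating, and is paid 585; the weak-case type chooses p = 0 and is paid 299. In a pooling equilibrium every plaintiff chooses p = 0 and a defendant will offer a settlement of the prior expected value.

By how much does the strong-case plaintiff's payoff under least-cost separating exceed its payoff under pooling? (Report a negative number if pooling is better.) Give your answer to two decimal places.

-7.77

Least-cost separating signal: p* solves 299 = 585 − 53·p*, so p* = (585 − 299)/53 ≈ 5.3962.
Strong-case type's separating payoff: 585 − 29 × p* = 585 − 29 × (585 − 299)/53 = 585 − 8294/53 ≈ 428.5094.
Pooling payoff: 0.48 × 585 + 0.52 × 299 = 436.28.
Difference: 428.5094 − 436.28 = -7.7706, i.e. -7.77 to two decimal places.
The strong-case type would prefer the pooling outcome.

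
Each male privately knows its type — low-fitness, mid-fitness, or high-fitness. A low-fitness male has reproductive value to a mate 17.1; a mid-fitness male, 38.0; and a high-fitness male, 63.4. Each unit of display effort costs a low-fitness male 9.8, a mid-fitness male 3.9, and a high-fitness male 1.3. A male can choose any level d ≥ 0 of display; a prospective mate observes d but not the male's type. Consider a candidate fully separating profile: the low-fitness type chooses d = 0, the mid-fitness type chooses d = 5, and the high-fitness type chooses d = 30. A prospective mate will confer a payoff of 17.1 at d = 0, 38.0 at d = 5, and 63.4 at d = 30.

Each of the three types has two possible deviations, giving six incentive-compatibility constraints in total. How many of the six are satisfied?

5

Mid-fitness (own payoff 38.0 − 3.9×5 = 18.5): to d=0 gives 17.1 → no gain ✓; to d=30 gives 63.4 − 3.9×30 = -53.6 → no gain ✓.
Low-fitness (own payoff 17.1): to d=5 gives 38.0 − 9.8×5 = -11 → no gain ✓; to d=30 gives 63.4 − 9.8×30 = -230.6 → no gain ✓.
High-fitness (own payoff 63.4 − 1.3×30 = 24.4): to d=0 gives 17.1 → no gain ✓; to d=5 gives 38.0 − 1.3×5 = 31.5 → profitable ✗.
5 of the 6 constraints hold; not an equilibrium.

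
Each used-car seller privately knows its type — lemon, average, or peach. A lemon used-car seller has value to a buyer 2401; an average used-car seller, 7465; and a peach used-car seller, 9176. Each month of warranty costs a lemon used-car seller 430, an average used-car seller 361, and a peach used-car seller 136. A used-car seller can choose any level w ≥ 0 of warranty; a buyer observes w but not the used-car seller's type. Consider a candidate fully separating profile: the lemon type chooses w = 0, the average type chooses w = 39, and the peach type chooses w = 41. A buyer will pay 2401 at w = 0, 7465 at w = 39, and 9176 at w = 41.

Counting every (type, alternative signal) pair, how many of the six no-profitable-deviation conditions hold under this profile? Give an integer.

4

Lemon (own payoff 2401): to w=39 gives 7465 − 430×39 = -9305 → no gain ✓; to w=41 gives 9176 − 430×41 = -8454 → no gain ✓.
Average (own payoff 7465 − 361×39 = -6614): to w=0 gives 2401 → profitable ✗; to w=41 gives 9176 − 361×41 = -5625 → profitable ✗.
Peach (own payoff 9176 − 136×41 = 3600): to w=0 gives 2401 → no gain ✓; to w=39 gives 7465 − 136×39 = 2161 → no gain ✓.
4 of the 6 constraints hold; not an equilibrium.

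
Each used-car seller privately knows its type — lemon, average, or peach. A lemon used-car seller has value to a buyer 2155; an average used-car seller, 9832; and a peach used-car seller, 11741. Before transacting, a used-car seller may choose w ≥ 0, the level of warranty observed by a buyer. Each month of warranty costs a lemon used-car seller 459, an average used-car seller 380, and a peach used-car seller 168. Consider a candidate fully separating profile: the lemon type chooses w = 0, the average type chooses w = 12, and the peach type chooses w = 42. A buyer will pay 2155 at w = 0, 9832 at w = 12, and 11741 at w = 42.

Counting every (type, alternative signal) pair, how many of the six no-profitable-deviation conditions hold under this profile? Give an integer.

Lemon (own payoff 2155): to w=12 gives 9832 − 459×12 = 4324 → profitable ✗; to w=42 gives 11741 − 459×42 = -7537 → no gain ✓.
Average (own payoff 9832 − 380×12 = 5272): to w=0 gives 2155 → no gain ✓; to w=42 gives 11741 − 380×42 = -4219 → no gain ✓.
Peach (own payoff 11741 − 168×42 = 4685): to w=0 gives 2155 → no gain ✓; to w=12 gives 9832 − 168×12 = 7816 → profitable ✗.
4 of the 6 constraints hold; not an equilibrium.

4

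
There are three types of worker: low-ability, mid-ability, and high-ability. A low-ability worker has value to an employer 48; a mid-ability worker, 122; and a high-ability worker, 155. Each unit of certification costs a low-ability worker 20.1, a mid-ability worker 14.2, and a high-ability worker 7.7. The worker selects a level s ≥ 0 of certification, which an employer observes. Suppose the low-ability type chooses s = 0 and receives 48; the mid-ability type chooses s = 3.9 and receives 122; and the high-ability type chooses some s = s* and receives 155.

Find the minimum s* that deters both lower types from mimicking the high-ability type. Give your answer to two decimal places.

6.22

Low-ability type (on-path payoff 48) won't mimic when 48 ≥ 155 − 20.1·s*, i.e. s* ≥ 5.32.
Mid-ability type (on-path payoff 122 − 14.2×3.9 = 66.62) won't mimic when 66.62 ≥ 155 − 14.2·s*, i.e. s* ≥ 6.22.
Both must hold, so s* = max(5.32, 6.22) = 6.22. The mid-ability type's constraint binds.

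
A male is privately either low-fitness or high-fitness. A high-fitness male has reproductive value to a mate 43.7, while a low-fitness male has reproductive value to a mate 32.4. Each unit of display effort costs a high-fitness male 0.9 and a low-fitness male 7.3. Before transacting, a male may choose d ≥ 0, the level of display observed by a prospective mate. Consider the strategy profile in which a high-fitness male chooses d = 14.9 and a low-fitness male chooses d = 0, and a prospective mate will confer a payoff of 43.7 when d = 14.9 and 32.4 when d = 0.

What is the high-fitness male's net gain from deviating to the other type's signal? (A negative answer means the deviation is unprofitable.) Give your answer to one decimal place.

2.1

Playing d = 14.9 the high-fitness male receives 43.7 − 0.9 × 14.9 = 30.29.
Deviating to d = 0 yields 32.4 instead.
Gain from deviating: 32.4 − 30.29 = 2.11, i.e. 2.1 to one decimal place.
The gain is positive, so the high-fitness type's incentive-compatibility constraint is violated — this profile is not a separating equilibrium.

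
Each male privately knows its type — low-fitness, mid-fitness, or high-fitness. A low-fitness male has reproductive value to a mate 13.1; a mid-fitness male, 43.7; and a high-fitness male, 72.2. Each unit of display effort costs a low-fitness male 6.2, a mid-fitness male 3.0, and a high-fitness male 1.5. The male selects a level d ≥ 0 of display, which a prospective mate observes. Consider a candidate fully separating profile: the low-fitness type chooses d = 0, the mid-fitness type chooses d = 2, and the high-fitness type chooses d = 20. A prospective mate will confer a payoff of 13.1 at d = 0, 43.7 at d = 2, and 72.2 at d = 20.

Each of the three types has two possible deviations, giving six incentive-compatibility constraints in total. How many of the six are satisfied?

High-fitness (own payoff 72.2 − 1.5×20 = 42.2): to d=0 gives 13.1 → no gain ✓; to d=2 gives 43.7 − 1.5×2 = 40.7 → no gain ✓.
Low-fitness (own payoff 13.1): to d=2 gives 43.7 − 6.2×2 = 31.3 → profitable ✗; to d=20 gives 72.2 − 6.2×20 = -51.8 → no gain ✓.
Mid-fitness (own payoff 43.7 − 3.0×2 = 37.7): to d=0 gives 13.1 → no gain ✓; to d=20 gives 72.2 − 3.0×20 = 12.2 → no gain ✓.
5 of the 6 constraints hold; not an equilibrium.

5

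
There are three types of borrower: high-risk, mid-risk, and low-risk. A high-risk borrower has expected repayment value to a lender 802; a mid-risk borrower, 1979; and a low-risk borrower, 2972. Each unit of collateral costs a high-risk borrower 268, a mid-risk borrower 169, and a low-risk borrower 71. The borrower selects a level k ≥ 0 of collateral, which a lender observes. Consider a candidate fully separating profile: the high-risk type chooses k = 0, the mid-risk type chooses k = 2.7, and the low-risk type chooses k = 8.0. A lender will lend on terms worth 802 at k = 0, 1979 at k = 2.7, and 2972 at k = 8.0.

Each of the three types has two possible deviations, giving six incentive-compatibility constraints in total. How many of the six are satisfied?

Mid-risk (own payoff 1979 − 169×2.7 = 1522.7): to k=0 gives 802 → no gain ✓; to k=8.0 gives 2972 − 169×8.0 = 1620 → profitable ✗.
High-risk (own payoff 802): to k=2.7 gives 1979 − 268×2.7 = 1255.4 → profitable ✗; to k=8.0 gives 2972 − 268×8.0 = 828 → profitable ✗.
Low-risk (own payoff 2972 − 71×8.0 = 2404): to k=0 gives 802 → no gain ✓; to k=2.7 gives 1979 − 71×2.7 = 1787.3 → no gain ✓.
3 of the 6 constraints hold; not an equilibrium.

3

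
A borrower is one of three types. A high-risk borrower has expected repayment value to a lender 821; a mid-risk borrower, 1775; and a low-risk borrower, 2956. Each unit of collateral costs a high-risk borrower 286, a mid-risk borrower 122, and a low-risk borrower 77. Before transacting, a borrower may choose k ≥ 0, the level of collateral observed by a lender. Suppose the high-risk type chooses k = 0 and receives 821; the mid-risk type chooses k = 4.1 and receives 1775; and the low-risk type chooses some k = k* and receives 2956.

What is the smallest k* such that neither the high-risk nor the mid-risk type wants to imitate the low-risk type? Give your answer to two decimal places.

13.78

Mid-risk type (on-path payoff 1775 − 122×4.1 = 1274.8) won't mimic when 1274.8 ≥ 2956 − 122·k*, i.e. k* ≥ 13.78.
High-risk type (on-path payoff 821) won't mimic when 821 ≥ 2956 − 286·k*, i.e. k* ≥ 7.47.
Both must hold, so k* = max(7.47, 13.78) = 13.78. The mid-risk type's constraint binds.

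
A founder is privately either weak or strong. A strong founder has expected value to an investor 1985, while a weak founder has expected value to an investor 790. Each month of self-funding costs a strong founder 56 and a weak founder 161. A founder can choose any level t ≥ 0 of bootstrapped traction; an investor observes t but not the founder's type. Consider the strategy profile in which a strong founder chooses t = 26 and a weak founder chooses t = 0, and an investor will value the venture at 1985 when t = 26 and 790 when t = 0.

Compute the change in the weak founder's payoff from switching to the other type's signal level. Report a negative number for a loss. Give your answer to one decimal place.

-2991.0

Playing t = 0 the weak founder receives 790.
Deviating to t = 26 brings payment 1985 at cost 161 × 26 = 4186, netting -2201.
Gain from deviating: -2201 − 790 = -2991.0.
The gain is negative, so the weak type's incentive-compatibility constraint is satisfied.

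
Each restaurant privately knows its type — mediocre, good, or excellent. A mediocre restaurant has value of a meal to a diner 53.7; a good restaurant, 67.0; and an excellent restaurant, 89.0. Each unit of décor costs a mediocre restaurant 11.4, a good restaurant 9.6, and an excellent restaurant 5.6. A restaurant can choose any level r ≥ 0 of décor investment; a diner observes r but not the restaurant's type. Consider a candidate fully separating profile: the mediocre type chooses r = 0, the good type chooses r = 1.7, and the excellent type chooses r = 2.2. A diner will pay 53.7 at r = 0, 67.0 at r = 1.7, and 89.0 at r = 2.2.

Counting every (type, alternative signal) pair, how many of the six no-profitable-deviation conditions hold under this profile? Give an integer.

3

Mediocre (own payoff 53.7): to r=1.7 gives 67.0 − 11.4×1.7 = 47.62 → no gain ✓; to r=2.2 gives 89.0 − 11.4×2.2 = 63.92 → profitable ✗.
Good (own payoff 67.0 − 9.6×1.7 = 50.68): to r=0 gives 53.7 → profitable ✗; to r=2.2 gives 89.0 − 9.6×2.2 = 67.88 → profitable ✗.
Excellent (own payoff 89.0 − 5.6×2.2 = 76.68): to r=0 gives 53.7 → no gain ✓; to r=1.7 gives 67.0 − 5.6×1.7 = 57.48 → no gain ✓.
3 of the 6 constraints hold; not an equilibrium.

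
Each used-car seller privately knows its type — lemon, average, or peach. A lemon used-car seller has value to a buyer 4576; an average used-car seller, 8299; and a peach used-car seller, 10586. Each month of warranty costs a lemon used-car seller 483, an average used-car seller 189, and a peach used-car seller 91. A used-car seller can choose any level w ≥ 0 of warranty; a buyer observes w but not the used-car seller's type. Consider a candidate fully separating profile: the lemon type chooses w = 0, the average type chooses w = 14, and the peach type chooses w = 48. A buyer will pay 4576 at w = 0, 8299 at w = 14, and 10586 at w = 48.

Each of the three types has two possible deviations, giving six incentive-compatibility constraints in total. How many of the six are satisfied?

Lemon (own payoff 4576): to w=14 gives 8299 − 483×14 = 1537 → no gain ✓; to w=48 gives 10586 − 483×48 = -12598 → no gain ✓.
Peach (own payoff 10586 − 91×48 = 6218): to w=0 gives 4576 → no gain ✓; to w=14 gives 8299 − 91×14 = 7025 → profitable ✗.
Average (own payoff 8299 − 189×14 = 5653): to w=0 gives 4576 → no gain ✓; to w=48 gives 10586 − 189×48 = 1514 → no gain ✓.
5 of the 6 constraints hold; not an equilibrium.

5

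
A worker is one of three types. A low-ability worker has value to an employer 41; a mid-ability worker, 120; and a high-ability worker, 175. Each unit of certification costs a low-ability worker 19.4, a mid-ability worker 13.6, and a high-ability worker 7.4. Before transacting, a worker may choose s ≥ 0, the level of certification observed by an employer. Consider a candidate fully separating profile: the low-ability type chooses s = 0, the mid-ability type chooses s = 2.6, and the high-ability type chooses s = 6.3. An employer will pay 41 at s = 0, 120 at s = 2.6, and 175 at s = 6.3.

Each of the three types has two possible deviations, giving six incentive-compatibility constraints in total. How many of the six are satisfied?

3

Low-ability (own payoff 41): to s=2.6 gives 120 − 19.4×2.6 = 69.56 → profitable ✗; to s=6.3 gives 175 − 19.4×6.3 = 52.78 → profitable ✗.
Mid-ability (own payoff 120 − 13.6×2.6 = 84.64): to s=0 gives 41 → no gain ✓; to s=6.3 gives 175 − 13.6×6.3 = 89.32 → profitable ✗.
High-ability (own payoff 175 − 7.4×6.3 = 128.38): to s=0 gives 41 → no gain ✓; to s=2.6 gives 120 − 7.4×2.6 = 100.76 → no gain ✓.
3 of the 6 constraints hold; not an equilibrium.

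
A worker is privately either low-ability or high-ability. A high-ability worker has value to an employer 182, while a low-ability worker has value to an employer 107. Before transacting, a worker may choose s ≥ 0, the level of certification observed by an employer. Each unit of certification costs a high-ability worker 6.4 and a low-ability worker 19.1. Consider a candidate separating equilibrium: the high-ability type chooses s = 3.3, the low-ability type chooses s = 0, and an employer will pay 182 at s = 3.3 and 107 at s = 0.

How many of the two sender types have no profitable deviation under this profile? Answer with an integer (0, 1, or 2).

1

High-ability type: signal → 182 − 6.4 × 3.3 = 160.88; deviate to 0 → 107. IC holds (160.88 ≥ 107).
Low-ability type: stay at 0 → 107; mimic → 182 − 19.1 × 3.3 = 118.97. IC fails (107 < 118.97).
1 of 2 constraints hold, so this profile is not an equilibrium.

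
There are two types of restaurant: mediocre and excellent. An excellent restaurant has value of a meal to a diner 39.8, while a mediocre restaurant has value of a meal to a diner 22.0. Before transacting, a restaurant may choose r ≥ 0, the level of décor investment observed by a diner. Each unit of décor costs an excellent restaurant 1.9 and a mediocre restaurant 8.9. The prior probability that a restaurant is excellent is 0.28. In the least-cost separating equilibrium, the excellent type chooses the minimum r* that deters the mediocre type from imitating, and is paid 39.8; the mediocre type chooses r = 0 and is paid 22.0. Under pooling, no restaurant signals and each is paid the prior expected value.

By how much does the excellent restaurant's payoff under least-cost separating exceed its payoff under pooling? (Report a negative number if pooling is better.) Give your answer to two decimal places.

Least-cost separating signal: r* solves 22.0 = 39.8 − 8.9·r*, so r* = (39.8 − 22.0)/8.9 = 2.
Excellent type's separating payoff: 39.8 − 1.9 × r* = 39.8 − 1.9 × (39.8 − 22.0)/8.9 = 39.8 − 33.82/8.9 = 36.
Pooling payoff: 0.28 × 39.8 + 0.72 × 22.0 = 26.984.
Difference: 36 − 26.984 = 9.016, i.e. 9.02 to two decimal places.
The excellent type prefers to separate.

9.02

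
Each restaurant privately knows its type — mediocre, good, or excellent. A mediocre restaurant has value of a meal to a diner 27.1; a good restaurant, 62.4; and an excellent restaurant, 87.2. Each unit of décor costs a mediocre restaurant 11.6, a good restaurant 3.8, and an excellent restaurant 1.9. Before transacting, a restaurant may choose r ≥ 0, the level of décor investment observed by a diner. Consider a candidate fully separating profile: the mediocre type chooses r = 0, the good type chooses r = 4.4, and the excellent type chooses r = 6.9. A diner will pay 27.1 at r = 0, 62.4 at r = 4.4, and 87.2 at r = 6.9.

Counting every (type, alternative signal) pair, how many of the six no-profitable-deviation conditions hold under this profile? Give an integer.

Good (own payoff 62.4 − 3.8×4.4 = 45.68): to r=0 gives 27.1 → no gain ✓; to r=6.9 gives 87.2 − 3.8×6.9 = 60.98 → profitable ✗.
Excellent (own payoff 87.2 − 1.9×6.9 = 74.09): to r=0 gives 27.1 → no gain ✓; to r=4.4 gives 62.4 − 1.9×4.4 = 54.04 → no gain ✓.
Mediocre (own payoff 27.1): to r=4.4 gives 62.4 − 11.6×4.4 = 11.36 → no gain ✓; to r=6.9 gives 87.2 − 11.6×6.9 = 7.16 → no gain ✓.
5 of the 6 constraints hold; not an equilibrium.

5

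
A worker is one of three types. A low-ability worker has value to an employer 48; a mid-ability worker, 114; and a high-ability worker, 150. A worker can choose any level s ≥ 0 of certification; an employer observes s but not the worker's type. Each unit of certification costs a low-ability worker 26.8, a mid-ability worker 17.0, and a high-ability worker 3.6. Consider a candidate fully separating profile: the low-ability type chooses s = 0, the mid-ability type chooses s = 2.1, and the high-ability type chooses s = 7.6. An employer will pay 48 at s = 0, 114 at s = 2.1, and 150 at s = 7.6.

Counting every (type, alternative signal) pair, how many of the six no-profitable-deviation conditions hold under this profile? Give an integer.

Low-ability (own payoff 48): to s=2.1 gives 114 − 26.8×2.1 = 57.72 → profitable ✗; to s=7.6 gives 150 − 26.8×7.6 = -53.68 → no gain ✓.
High-ability (own payoff 150 − 3.6×7.6 = 122.64): to s=0 gives 48 → no gain ✓; to s=2.1 gives 114 − 3.6×2.1 = 106.44 → no gain ✓.
Mid-ability (own payoff 114 − 17.0×2.1 = 78.3): to s=0 gives 48 → no gain ✓; to s=7.6 gives 150 − 17.0×7.6 = 20.8 → no gain ✓.
5 of the 6 constraints hold; not an equilibrium.

5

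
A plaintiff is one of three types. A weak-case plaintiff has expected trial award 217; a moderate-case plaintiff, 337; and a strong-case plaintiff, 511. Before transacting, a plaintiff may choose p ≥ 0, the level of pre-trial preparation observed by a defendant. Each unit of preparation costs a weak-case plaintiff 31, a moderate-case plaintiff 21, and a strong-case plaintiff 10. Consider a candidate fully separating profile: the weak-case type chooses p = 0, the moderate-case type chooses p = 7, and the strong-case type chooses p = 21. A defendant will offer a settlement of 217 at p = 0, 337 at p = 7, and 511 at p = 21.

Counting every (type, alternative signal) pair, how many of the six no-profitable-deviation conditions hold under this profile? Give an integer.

Moderate-case (own payoff 337 − 21×7 = 190): to p=0 gives 217 → profitable ✗; to p=21 gives 511 − 21×21 = 70 → no gain ✓.
Strong-case (own payoff 511 − 10×21 = 301): to p=0 gives 217 → no gain ✓; to p=7 gives 337 − 10×7 = 267 → no gain ✓.
Weak-case (own payoff 217): to p=7 gives 337 − 31×7 = 120 → no gain ✓; to p=21 gives 511 − 31×21 = -140 → no gain ✓.
5 of the 6 constraints hold; not an equilibrium.

5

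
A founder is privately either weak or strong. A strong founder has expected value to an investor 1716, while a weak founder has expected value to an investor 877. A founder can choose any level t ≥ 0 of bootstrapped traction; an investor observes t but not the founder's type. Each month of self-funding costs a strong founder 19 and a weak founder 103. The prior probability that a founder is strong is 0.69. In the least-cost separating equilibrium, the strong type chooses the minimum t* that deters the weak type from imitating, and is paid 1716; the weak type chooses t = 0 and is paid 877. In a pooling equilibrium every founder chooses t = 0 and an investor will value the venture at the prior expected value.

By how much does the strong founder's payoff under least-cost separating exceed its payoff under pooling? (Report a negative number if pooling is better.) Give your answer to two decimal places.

105.32

Least-cost separating signal: t* solves 877 = 1716 − 103·t*, so t* = (1716 − 877)/103 ≈ 8.1456.
Strong type's separating payoff: 1716 − 19 × t* = 1716 − 19 × (1716 − 877)/103 = 1716 − 15941/103 ≈ 1561.2330.
Pooling payoff: 0.69 × 1716 + 0.31 × 877 = 1455.91.
Difference: 1561.2330 − 1455.91 = 105.323, i.e. 105.32 to two decimal places.
The strong type prefers to separate.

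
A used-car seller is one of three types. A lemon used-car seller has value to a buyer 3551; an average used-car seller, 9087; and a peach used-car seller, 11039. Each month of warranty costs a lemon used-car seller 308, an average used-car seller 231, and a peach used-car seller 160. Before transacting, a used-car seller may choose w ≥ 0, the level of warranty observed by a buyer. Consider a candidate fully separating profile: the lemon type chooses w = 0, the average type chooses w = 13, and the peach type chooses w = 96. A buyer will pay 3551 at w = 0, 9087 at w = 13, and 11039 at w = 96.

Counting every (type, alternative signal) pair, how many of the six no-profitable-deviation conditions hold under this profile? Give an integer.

Average (own payoff 9087 − 231×13 = 6084): to w=0 gives 3551 → no gain ✓; to w=96 gives 11039 − 231×96 = -11137 → no gain ✓.
Lemon (own payoff 3551): to w=13 gives 9087 − 308×13 = 5083 → profitable ✗; to w=96 gives 11039 − 308×96 = -18529 → no gain ✓.
Peach (own payoff 11039 − 160×96 = -4321): to w=0 gives 3551 → profitable ✗; to w=13 gives 9087 − 160×13 = 7007 → profitable ✗.
3 of the 6 constraints hold; not an equilibrium.

3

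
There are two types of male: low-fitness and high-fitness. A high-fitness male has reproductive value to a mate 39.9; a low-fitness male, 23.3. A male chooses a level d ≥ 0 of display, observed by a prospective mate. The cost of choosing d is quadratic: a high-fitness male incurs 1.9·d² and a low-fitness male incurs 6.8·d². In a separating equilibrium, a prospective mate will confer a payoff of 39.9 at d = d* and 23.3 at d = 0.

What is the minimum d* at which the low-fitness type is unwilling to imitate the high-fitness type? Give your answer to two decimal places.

1.56

The low-fitness type at d = 0 receives 23.3; imitating at d* yields 39.9 − 6.8·d*².
Indifference: 23.3 = 39.9 − 6.8·d*², so d*² = (39.9 − 23.3) / 6.8 ≈ 2.4412.
d* = √2.4412 ≈ 1.56.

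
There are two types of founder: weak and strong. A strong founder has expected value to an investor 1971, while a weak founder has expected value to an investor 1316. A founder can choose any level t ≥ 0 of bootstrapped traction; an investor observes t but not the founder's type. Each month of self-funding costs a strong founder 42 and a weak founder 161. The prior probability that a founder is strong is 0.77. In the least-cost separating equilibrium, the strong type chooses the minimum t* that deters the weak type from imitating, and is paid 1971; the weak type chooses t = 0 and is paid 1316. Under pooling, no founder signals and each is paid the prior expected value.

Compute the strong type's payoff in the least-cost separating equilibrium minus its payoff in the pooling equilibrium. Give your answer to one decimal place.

-20.2

Least-cost separating signal: t* solves 1316 = 1971 − 161·t*, so t* = (1971 − 1316)/161 ≈ 4.0683.
Strong type's separating payoff: 1971 − 42 × t* = 1971 − 42 × (1971 − 1316)/161 = 1971 − 27510/161 ≈ 1800.130.
Pooling payoff: 0.77 × 1971 + 0.23 × 1316 = 1820.35.
Difference: 1800.130 − 1820.35 = -20.22, i.e. -20.2 to one decimal place.
The strong type would prefer the pooling outcome.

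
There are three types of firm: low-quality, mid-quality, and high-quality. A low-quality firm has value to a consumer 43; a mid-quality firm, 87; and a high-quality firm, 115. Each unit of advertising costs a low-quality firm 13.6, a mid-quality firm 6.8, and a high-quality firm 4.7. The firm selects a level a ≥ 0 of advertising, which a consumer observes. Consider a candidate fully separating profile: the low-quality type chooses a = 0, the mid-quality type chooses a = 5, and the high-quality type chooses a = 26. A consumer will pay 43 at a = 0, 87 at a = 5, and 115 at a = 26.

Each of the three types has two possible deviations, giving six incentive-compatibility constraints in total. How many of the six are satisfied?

Low-quality (own payoff 43): to a=5 gives 87 − 13.6×5 = 19 → no gain ✓; to a=26 gives 115 − 13.6×26 = -238.6 → no gain ✓.
Mid-quality (own payoff 87 − 6.8×5 = 53): to a=0 gives 43 → no gain ✓; to a=26 gives 115 − 6.8×26 = -61.8 → no gain ✓.
High-quality (own payoff 115 − 4.7×26 = -7.2): to a=0 gives 43 → profitable ✗; to a=5 gives 87 − 4.7×5 = 63.5 → profitable ✗.
4 of the 6 constraints hold; not an equilibrium.

4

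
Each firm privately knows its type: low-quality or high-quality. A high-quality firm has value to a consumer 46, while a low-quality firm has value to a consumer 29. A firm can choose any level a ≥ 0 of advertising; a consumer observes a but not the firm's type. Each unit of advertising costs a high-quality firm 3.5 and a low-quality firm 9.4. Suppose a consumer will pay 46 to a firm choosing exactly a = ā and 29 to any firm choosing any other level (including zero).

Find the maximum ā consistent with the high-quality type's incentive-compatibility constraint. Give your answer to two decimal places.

4.86

Choosing ā yields the high-quality type 46 − 3.5·ā; choosing zero yields 29.
The high-quality type is indifferent at 46 − 3.5·ā = 29, i.e. ā = (46 − 29) / 3.5 ≈ 4.86.
For any ā above 4.86 the high-quality type would rather pool at zero, so separation collapses.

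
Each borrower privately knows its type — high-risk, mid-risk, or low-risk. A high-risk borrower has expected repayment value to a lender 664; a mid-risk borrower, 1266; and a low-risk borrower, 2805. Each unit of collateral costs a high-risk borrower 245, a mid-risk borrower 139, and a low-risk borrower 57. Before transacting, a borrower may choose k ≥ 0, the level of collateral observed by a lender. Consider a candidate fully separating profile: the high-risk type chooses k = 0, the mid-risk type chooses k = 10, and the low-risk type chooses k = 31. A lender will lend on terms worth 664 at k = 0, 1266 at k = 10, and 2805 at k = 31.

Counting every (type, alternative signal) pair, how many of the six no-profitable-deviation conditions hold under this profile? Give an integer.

5

High-risk (own payoff 664): to k=10 gives 1266 − 245×10 = -1184 → no gain ✓; to k=31 gives 2805 − 245×31 = -4790 → no gain ✓.
Low-risk (own payoff 2805 − 57×31 = 1038): to k=0 gives 664 → no gain ✓; to k=10 gives 1266 − 57×10 = 696 → no gain ✓.
Mid-risk (own payoff 1266 − 139×10 = -124): to k=0 gives 664 → profitable ✗; to k=31 gives 2805 − 139×31 = -1504 → no gain ✓.
5 of the 6 constraints hold; not an equilibrium.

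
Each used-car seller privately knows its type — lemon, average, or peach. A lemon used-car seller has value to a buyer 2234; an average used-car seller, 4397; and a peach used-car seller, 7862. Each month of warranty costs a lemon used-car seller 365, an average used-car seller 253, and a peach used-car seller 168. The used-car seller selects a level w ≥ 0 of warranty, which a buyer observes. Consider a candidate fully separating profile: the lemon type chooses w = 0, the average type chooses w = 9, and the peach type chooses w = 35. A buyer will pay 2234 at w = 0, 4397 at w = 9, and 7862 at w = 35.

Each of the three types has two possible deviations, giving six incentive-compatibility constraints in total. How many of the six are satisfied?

3

Lemon (own payoff 2234): to w=9 gives 4397 − 365×9 = 1112 → no gain ✓; to w=35 gives 7862 − 365×35 = -4913 → no gain ✓.
Average (own payoff 4397 − 253×9 = 2120): to w=0 gives 2234 → profitable ✗; to w=35 gives 7862 − 253×35 = -993 → no gain ✓.
Peach (own payoff 7862 − 168×35 = 1982): to w=0 gives 2234 → profitable ✗; to w=9 gives 4397 − 168×9 = 2885 → profitable ✗.
3 of the 6 constraints hold; not an equilibrium.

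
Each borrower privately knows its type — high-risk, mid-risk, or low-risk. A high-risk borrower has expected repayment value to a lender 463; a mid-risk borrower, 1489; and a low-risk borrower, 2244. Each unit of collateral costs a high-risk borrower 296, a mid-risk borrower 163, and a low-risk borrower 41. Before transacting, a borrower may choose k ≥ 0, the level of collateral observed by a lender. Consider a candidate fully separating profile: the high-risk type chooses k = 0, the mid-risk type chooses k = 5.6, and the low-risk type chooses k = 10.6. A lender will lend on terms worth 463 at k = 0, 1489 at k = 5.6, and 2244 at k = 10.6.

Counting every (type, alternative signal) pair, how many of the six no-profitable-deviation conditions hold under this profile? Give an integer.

6

High-risk (own payoff 463): to k=5.6 gives 1489 − 296×5.6 = -168.6 → no gain ✓; to k=10.6 gives 2244 − 296×10.6 = -893.6 → no gain ✓.
Mid-risk (own payoff 1489 − 163×5.6 = 576.2): to k=0 gives 463 → no gain ✓; to k=10.6 gives 2244 − 163×10.6 = 516.2 → no gain ✓.
Low-risk (own payoff 2244 − 41×10.6 = 1809.4): to k=0 gives 463 → no gain ✓; to k=5.6 gives 1489 − 41×5.6 = 1259.4 → no gain ✓.
6 of the 6 constraints hold; this profile is a separating equilibrium.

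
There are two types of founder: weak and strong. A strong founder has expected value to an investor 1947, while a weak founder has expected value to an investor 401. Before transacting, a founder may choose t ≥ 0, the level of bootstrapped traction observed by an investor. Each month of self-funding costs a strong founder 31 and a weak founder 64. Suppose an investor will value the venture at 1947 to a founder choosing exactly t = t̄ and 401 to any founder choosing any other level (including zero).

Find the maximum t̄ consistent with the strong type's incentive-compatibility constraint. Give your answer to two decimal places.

Choosing t̄ yields the strong type 1947 − 31·t̄; choosing zero yields 401.
The strong type is indifferent at 1947 − 31·t̄ = 401, i.e. t̄ = (1947 − 401) / 31 ≈ 49.87.
For any t̄ above 49.87 the strong type would rather pool at zero, so separation collapses.

49.87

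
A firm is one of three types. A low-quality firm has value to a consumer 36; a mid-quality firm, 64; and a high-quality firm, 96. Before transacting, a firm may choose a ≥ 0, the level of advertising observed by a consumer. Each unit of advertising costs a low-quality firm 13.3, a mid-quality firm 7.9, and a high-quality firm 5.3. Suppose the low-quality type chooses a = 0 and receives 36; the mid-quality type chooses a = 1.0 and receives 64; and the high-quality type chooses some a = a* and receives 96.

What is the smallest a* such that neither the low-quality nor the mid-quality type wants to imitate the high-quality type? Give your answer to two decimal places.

5.05

Low-quality type (on-path payoff 36) won't mimic when 36 ≥ 96 − 13.3·a*, i.e. a* ≥ 4.51.
Mid-quality type (on-path payoff 64 − 7.9×1.0 = 56.1) won't mimic when 56.1 ≥ 96 − 7.9·a*, i.e. a* ≥ 5.05.
Both must hold, so a* = max(4.51, 5.05) = 5.05. The mid-quality type's constraint binds.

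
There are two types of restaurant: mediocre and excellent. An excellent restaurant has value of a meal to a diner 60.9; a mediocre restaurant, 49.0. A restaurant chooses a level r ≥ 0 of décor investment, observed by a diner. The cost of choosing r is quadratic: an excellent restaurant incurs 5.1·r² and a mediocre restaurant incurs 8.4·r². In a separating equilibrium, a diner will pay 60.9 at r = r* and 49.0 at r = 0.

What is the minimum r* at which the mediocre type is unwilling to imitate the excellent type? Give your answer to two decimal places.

The mediocre type at r = 0 receives 49.0; imitating at r* yields 60.9 − 8.4·r*².
Indifference: 49.0 = 60.9 − 8.4·r*², so r*² = (60.9 − 49.0) / 8.4 ≈ 1.4167.
r* = √1.4167 ≈ 1.19.

1.19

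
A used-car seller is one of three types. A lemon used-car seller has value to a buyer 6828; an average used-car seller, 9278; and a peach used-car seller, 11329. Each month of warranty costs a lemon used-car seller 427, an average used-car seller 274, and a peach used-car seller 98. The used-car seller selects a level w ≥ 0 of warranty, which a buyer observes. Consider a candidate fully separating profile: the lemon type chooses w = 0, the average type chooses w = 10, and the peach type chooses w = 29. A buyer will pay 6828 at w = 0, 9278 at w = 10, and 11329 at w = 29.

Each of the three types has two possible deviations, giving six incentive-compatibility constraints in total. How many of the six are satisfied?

5

Average (own payoff 9278 − 274×10 = 6538): to w=0 gives 6828 → profitable ✗; to w=29 gives 11329 − 274×29 = 3383 → no gain ✓.
Lemon (own payoff 6828): to w=10 gives 9278 − 427×10 = 5008 → no gain ✓; to w=29 gives 11329 − 427×29 = -1054 → no gain ✓.
Peach (own payoff 11329 − 98×29 = 8487): to w=0 gives 6828 → no gain ✓; to w=10 gives 9278 − 98×10 = 8298 → no gain ✓.
5 of the 6 constraints hold; not an equilibrium.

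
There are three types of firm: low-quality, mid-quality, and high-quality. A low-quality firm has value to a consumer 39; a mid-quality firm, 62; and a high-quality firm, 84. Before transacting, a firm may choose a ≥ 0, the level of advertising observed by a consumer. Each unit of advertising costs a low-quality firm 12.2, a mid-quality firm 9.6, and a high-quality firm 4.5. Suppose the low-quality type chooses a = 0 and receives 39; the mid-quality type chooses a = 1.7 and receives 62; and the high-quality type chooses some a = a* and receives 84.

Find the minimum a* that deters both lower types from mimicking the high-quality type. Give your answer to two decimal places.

3.99

Mid-quality type (on-path payoff 62 − 9.6×1.7 = 45.68) won't mimic when 45.68 ≥ 84 − 9.6·a*, i.e. a* ≥ 3.99.
Low-quality type (on-path payoff 39) won't mimic when 39 ≥ 84 − 12.2·a*, i.e. a* ≥ 3.69.
Both must hold, so a* = max(3.69, 3.99) = 3.99. The mid-quality type's constraint binds.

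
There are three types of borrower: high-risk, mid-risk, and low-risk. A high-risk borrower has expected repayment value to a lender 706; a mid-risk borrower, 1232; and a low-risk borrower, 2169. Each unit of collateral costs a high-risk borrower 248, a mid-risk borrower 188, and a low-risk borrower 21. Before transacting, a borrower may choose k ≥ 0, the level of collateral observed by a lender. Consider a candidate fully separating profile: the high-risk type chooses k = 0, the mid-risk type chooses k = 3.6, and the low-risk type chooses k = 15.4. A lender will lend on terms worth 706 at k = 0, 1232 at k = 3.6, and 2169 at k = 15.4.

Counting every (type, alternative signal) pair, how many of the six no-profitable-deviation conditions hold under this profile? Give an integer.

5

High-risk (own payoff 706): to k=3.6 gives 1232 − 248×3.6 = 339.2 → no gain ✓; to k=15.4 gives 2169 − 248×15.4 = -1650.2 → no gain ✓.
Low-risk (own payoff 2169 − 21×15.4 = 1845.6): to k=0 gives 706 → no gain ✓; to k=3.6 gives 1232 − 21×3.6 = 1156.4 → no gain ✓.
Mid-risk (own payoff 1232 − 188×3.6 = 555.2): to k=0 gives 706 → profitable ✗; to k=15.4 gives 2169 − 188×15.4 = -726.2 → no gain ✓.
5 of the 6 constraints hold; not an equilibrium.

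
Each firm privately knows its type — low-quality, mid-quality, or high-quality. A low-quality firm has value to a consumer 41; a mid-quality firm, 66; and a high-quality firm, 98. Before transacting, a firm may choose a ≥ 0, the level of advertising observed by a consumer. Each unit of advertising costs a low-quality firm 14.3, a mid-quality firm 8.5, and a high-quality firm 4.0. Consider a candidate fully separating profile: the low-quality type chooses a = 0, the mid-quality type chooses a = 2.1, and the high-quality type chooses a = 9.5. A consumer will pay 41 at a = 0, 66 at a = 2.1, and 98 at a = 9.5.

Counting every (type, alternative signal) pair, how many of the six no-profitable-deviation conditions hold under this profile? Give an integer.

Mid-quality (own payoff 66 − 8.5×2.1 = 48.15): to a=0 gives 41 → no gain ✓; to a=9.5 gives 98 − 8.5×9.5 = 17.25 → no gain ✓.
High-quality (own payoff 98 − 4.0×9.5 = 60): to a=0 gives 41 → no gain ✓; to a=2.1 gives 66 − 4.0×2.1 = 57.6 → no gain ✓.
Low-quality (own payoff 41): to a=2.1 gives 66 − 14.3×2.1 = 35.97 → no gain ✓; to a=9.5 gives 98 − 14.3×9.5 = -37.85 → no gain ✓.
6 of the 6 constraints hold; this profile is a separating equilibrium.

6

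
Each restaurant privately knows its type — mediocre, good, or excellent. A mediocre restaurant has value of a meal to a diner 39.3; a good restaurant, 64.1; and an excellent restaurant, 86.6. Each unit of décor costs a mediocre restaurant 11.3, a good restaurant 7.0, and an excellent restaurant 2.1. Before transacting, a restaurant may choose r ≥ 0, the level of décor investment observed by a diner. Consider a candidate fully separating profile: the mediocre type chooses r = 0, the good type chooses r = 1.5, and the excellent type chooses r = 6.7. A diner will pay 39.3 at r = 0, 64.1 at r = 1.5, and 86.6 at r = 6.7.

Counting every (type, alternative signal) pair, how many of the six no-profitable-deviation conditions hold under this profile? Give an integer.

Excellent (own payoff 86.6 − 2.1×6.7 = 72.53): to r=0 gives 39.3 → no gain ✓; to r=1.5 gives 64.1 − 2.1×1.5 = 60.95 → no gain ✓.
Mediocre (own payoff 39.3): to r=1.5 gives 64.1 − 11.3×1.5 = 47.15 → profitable ✗; to r=6.7 gives 86.6 − 11.3×6.7 = 10.89 → no gain ✓.
Good (own payoff 64.1 − 7.0×1.5 = 53.6): to r=0 gives 39.3 → no gain ✓; to r=6.7 gives 86.6 − 7.0×6.7 = 39.7 → no gain ✓.
5 of the 6 constraints hold; not an equilibrium.

5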